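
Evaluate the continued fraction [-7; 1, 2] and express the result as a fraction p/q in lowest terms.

-19/3

a_0 = -7: -7/1
a_1 = 1: -6/1
a_2 = 2: -19/3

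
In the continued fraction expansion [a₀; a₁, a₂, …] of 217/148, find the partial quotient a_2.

Apply division with remainder until the remainder is 0:
217 = 1·148 + 69, so a_0 = 1
148 = 2·69 + 10, so a_1 = 2
69 = 6·10 + 9, so a_2 = 6

6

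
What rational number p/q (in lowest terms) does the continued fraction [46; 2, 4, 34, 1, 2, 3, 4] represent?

Compute successive convergents:
a_0 = 46: 46/1
a_1 = 2: 93/2
a_2 = 4: 418/9
a_3 = 34: 14305/308
a_4 = 1: 14723/317
a_5 = 2: 43751/942
a_6 = 3: 145976/3143
a_7 = 4: 627655/13514

627655/13514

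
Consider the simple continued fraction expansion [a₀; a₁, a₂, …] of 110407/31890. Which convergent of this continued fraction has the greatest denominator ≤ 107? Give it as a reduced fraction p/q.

a_0 = 3: 3/1  (≤ bound)
a_1 = 2: 7/2  (≤ bound)
a_2 = 6: 45/13  (≤ bound)
a_3 = 10: 457/132  (> 107, stop)

45/13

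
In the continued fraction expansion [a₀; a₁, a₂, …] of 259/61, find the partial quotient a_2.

15

259 = 4·61 + 15, so a_0 = 4
61 = 4·15 + 1, so a_1 = 4
15 = 15·1 + 0, so a_2 = 15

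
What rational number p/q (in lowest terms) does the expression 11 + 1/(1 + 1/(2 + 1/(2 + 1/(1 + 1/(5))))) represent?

Use the convergent recurrence hₖ = aₖ·hₖ₋₁ + hₖ₋₂ (and likewise for the denominators kₖ):
a_0 = 11: 11/1
a_1 = 1: 12/1
a_2 = 2: 35/3
a_3 = 2: 82/7
a_4 = 1: 117/10
a_5 = 5: 667/57

667/57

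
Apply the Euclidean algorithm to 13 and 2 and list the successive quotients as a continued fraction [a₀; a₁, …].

[6; 2]

⌊13/2⌋ = 6, remainder 1
⌊2/1⌋ = 2, remainder 0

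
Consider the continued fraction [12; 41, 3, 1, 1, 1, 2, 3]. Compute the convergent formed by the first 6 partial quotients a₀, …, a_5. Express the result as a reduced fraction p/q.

Compute successive convergents:
a_0 = 12: 12/1
a_1 = 41: 493/41
a_2 = 3: 1491/124
a_3 = 1: 1984/165
a_4 = 1: 3475/289
a_5 = 1: 5459/454

5459/454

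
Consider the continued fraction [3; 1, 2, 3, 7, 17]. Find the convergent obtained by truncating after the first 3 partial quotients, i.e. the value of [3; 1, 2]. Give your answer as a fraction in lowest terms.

Compute successive convergents:
a_0 = 3: 3/1
a_1 = 1: 4/1
a_2 = 2: 11/3

11/3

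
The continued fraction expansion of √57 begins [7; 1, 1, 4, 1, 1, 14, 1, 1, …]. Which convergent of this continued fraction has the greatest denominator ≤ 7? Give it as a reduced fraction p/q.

List convergents until the denominator exceeds the bound:
a_0 = 7: 7/1  (≤ bound)
a_1 = 1: 8/1  (≤ bound)
a_2 = 1: 15/2  (≤ bound)
a_3 = 4: 68/9  (> 7, stop)

15/2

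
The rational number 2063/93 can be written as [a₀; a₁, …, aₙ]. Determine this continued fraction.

2063 = 22·93 + 17, so a_0 = 22
93 = 5·17 + 8, so a_1 = 5
17 = 2·8 + 1, so a_2 = 2
8 = 8·1 + 0, so a_3 = 8

[22; 5, 2, 8]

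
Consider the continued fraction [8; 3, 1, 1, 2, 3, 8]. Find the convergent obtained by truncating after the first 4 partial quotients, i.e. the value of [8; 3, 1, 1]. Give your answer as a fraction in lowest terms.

58/7

a_0 = 8: 8/1
a_1 = 3: 25/3
a_2 = 1: 33/4
a_3 = 1: 58/7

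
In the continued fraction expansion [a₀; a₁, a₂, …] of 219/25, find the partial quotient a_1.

⌊219/25⌋ = 8, remainder 19
⌊25/19⌋ = 1, remainder 6

1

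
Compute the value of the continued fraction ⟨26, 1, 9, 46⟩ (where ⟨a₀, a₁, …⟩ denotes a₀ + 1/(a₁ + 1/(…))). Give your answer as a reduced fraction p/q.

Starting at the tail and folding back:
Start with 46.
9 + 1/(46/1) = 9 + 1/46 = 415/46
1 + 1/(415/46) = 1 + 46/415 = 461/415
26 + 1/(461/415) = 26 + 415/461 = 12401/461

12401/461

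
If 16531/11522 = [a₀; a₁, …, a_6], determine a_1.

2

Repeatedly divide and take the remainder:
⌊16531/11522⌋ = 1, remainder 5009
⌊11522/5009⌋ = 2, remainder 1504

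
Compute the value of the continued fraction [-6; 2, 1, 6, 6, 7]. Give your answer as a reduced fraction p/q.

-4978/881

a_0 = -6: -6/1
a_1 = 2: -11/2
a_2 = 1: -17/3
a_3 = 6: -113/20
a_4 = 6: -695/123
a_5 = 7: -4978/881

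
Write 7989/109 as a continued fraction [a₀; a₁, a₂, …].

Run the Euclidean algorithm, recording each quotient:
⌊7989/109⌋ = 73, remainder 32
⌊109/32⌋ = 3, remainder 13
⌊32/13⌋ = 2, remainder 6
⌊13/6⌋ = 2, remainder 1
⌊6/1⌋ = 6, remainder 0

[73; 3, 2, 2, 6]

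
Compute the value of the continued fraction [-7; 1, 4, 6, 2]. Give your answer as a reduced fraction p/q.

-415/67

a_0 = -7: -7/1
a_1 = 1: -6/1
a_2 = 4: -31/5
a_3 = 6: -192/31
a_4 = 2: -415/67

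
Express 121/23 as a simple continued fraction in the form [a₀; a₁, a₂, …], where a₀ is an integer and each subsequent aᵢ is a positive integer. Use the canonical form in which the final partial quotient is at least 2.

[5; 3, 1, 5]

Repeatedly divide and take the remainder:
121 = 5·23 + 6, so a_0 = 5
23 = 3·6 + 5, so a_1 = 3
6 = 1·5 + 1, so a_2 = 1
5 = 5·1 + 0, so a_3 = 5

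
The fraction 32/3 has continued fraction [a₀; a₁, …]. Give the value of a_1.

⌊32/3⌋ = 10, remainder 2
⌊3/2⌋ = 1, remainder 1

1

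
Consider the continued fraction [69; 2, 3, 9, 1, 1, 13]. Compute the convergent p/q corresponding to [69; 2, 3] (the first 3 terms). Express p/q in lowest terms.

Build up convergents one term at a time:
a_0 = 69: 69/1
a_1 = 2: 139/2
a_2 = 3: 486/7

486/7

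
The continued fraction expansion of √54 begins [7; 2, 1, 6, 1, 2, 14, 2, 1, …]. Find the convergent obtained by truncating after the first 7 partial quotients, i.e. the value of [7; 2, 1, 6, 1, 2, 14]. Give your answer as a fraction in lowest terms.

6959/947

Start with 14.
2 + 1/(14/1) = 2 + 1/14 = 29/14
1 + 1/(29/14) = 1 + 14/29 = 43/29
6 + 1/(43/29) = 6 + 29/43 = 287/43
1 + 1/(287/43) = 1 + 43/287 = 330/287
2 + 1/(330/287) = 2 + 287/330 = 947/330
7 + 1/(947/330) = 7 + 330/947 = 6959/947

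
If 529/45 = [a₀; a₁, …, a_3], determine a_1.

1

Repeatedly divide and take the remainder:
529 = 11·45 + 34, so a_0 = 11
45 = 1·34 + 11, so a_1 = 1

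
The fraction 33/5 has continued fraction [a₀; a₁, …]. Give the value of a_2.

33 = 6·5 + 3, so a_0 = 6
5 = 1·3 + 2, so a_1 = 1
3 = 1·2 + 1, so a_2 = 1

1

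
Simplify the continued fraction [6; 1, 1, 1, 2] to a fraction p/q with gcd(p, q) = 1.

53/8

Compute successive convergents:
a_0 = 6: 6/1
a_1 = 1: 7/1
a_2 = 1: 13/2
a_3 = 1: 20/3
a_4 = 2: 53/8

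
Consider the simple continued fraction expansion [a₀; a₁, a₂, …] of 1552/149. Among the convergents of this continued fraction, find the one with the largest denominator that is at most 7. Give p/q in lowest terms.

52/5

a_0 = 10: 10/1  (≤ bound)
a_1 = 2: 21/2  (≤ bound)
a_2 = 2: 52/5  (≤ bound)
a_3 = 2: 125/12  (> 7, stop)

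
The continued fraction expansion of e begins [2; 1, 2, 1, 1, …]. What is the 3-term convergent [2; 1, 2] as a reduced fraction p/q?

8/3

Start with 2.
1 + 1/(2/1) = 1 + 1/2 = 3/2
2 + 1/(3/2) = 2 + 2/3 = 8/3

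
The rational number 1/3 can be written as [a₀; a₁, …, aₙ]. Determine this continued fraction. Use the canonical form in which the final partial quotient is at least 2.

[0; 3]

Run the Euclidean algorithm, recording each quotient:
1 = 0·3 + 1, so a_0 = 0
3 = 3·1 + 0, so a_1 = 3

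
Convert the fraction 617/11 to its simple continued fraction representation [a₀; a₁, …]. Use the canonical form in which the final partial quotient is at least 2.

[56; 11]

Apply division with remainder until the remainder is 0:
617 = 56·11 + 1, so a_0 = 56
11 = 11·1 + 0, so a_1 = 11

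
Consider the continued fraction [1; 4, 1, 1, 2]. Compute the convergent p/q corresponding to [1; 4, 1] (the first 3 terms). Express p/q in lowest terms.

6/5

a_0 = 1: 1/1
a_1 = 4: 5/4
a_2 = 1: 6/5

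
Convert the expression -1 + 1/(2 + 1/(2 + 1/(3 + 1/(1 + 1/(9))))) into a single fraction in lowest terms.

-127/215

Starting at the tail and folding back:
Start with 9.
1 + 1/(9/1) = 1 + 1/9 = 10/9
3 + 1/(10/9) = 3 + 9/10 = 39/10
2 + 1/(39/10) = 2 + 10/39 = 88/39
2 + 1/(88/39) = 2 + 39/88 = 215/88
-1 + 1/(215/88) = -1 + 88/215 = -127/215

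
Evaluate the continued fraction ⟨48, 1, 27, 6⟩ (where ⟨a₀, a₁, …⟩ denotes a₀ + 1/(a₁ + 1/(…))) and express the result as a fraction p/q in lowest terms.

a_0 = 48: 48/1
a_1 = 1: 49/1
a_2 = 27: 1371/28
a_3 = 6: 8275/169

8275/169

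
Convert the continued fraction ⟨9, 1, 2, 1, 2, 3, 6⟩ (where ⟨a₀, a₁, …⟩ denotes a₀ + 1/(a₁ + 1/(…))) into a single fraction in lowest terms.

a_0 = 9: 9/1
a_1 = 1: 10/1
a_2 = 2: 29/3
a_3 = 1: 39/4
a_4 = 2: 107/11
a_5 = 3: 360/37
a_6 = 6: 2267/233

2267/233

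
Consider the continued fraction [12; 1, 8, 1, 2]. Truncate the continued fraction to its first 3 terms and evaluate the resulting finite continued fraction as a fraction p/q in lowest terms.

Build up convergents one term at a time:
a_0 = 12: 12/1
a_1 = 1: 13/1
a_2 = 8: 116/9

116/9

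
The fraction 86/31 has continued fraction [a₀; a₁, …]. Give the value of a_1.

1

⌊86/31⌋ = 2, remainder 24
⌊31/24⌋ = 1, remainder 7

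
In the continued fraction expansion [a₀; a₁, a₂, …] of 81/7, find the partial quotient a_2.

1

81 ÷ 7 → quotient 11, remainder 4
7 ÷ 4 → quotient 1, remainder 3
4 ÷ 3 → quotient 1, remainder 1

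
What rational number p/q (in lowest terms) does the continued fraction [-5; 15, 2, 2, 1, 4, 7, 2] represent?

-38746/7851

Starting at the tail and folding back:
Start with 2.
7 + 1/(2/1) = 7 + 1/2 = 15/2
4 + 1/(15/2) = 4 + 2/15 = 62/15
1 + 1/(62/15) = 1 + 15/62 = 77/62
2 + 1/(77/62) = 2 + 62/77 = 216/77
2 + 1/(216/77) = 2 + 77/216 = 509/216
15 + 1/(509/216) = 15 + 216/509 = 7851/509
-5 + 1/(7851/509) = -5 + 509/7851 = -38746/7851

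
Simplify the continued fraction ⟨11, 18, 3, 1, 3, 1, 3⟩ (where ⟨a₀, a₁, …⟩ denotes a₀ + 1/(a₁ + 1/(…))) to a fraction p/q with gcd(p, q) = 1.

14537/1315

Work from the innermost term outward:
Start with 3.
1 + 1/(3/1) = 1 + 1/3 = 4/3
3 + 1/(4/3) = 3 + 3/4 = 15/4
1 + 1/(15/4) = 1 + 4/15 = 19/15
3 + 1/(19/15) = 3 + 15/19 = 72/19
18 + 1/(72/19) = 18 + 19/72 = 1315/72
11 + 1/(1315/72) = 11 + 72/1315 = 14537/1315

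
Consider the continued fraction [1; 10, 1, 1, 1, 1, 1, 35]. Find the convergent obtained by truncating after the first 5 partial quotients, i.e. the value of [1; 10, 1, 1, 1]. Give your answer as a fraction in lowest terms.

Start with 1.
1 + 1/(1/1) = 1 + 1/1 = 2/1
1 + 1/(2/1) = 1 + 1/2 = 3/2
10 + 1/(3/2) = 10 + 2/3 = 32/3
1 + 1/(32/3) = 1 + 3/32 = 35/32

35/32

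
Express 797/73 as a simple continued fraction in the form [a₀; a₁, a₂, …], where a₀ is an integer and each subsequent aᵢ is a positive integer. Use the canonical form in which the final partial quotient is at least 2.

[10; 1, 11, 6]

Run the Euclidean algorithm, recording each quotient:
797 ÷ 73 → quotient 10, remainder 67
73 ÷ 67 → quotient 1, remainder 6
67 ÷ 6 → quotient 11, remainder 1
6 ÷ 1 → quotient 6, remainder 0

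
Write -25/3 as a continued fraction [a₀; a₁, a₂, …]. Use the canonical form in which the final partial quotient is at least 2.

[-9; 1, 2]

Run the Euclidean algorithm, recording each quotient:
-25 = -9·3 + 2, so a_0 = -9
3 = 1·2 + 1, so a_1 = 1
2 = 2·1 + 0, so a_2 = 2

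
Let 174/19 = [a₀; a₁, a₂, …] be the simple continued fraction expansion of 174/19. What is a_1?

6

174 = 9·19 + 3, so a_0 = 9
19 = 6·3 + 1, so a_1 = 6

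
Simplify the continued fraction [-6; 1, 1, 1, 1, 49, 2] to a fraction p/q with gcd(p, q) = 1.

a_0 = -6: -6/1
a_1 = 1: -5/1
a_2 = 1: -11/2
a_3 = 1: -16/3
a_4 = 1: -27/5
a_5 = 49: -1339/248
a_6 = 2: -2705/501

-2705/501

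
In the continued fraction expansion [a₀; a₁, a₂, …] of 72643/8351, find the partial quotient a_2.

2

⌊72643/8351⌋ = 8, remainder 5835
⌊8351/5835⌋ = 1, remainder 2516
⌊5835/2516⌋ = 2, remainder 803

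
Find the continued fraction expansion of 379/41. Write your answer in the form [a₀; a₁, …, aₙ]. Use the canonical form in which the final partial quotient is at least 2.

[9; 4, 10]

Apply division with remainder until the remainder is 0:
379 ÷ 41 → quotient 9, remainder 10
41 ÷ 10 → quotient 4, remainder 1
10 ÷ 1 → quotient 10, remainder 0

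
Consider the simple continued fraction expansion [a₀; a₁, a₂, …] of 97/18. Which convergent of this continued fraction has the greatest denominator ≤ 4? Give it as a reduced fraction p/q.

a_0 = 5: 5/1  (≤ bound)
a_1 = 2: 11/2  (≤ bound)
a_2 = 1: 16/3  (≤ bound)
a_3 = 1: 27/5  (> 4, stop)

16/3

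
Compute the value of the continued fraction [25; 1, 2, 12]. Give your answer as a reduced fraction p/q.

950/37

Compute successive convergents:
a_0 = 25: 25/1
a_1 = 1: 26/1
a_2 = 2: 77/3
a_3 = 12: 950/37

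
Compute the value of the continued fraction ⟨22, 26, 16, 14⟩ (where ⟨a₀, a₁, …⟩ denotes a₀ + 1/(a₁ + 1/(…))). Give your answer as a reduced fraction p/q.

Use the convergent recurrence hₖ = aₖ·hₖ₋₁ + hₖ₋₂ (and likewise for the denominators kₖ):
a_0 = 22: 22/1
a_1 = 26: 573/26
a_2 = 16: 9190/417
a_3 = 14: 129233/5864

129233/5864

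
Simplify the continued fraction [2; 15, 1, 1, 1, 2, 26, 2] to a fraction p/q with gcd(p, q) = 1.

13868/6719

Start with 2.
26 + 1/(2/1) = 26 + 1/2 = 53/2
2 + 1/(53/2) = 2 + 2/53 = 108/53
1 + 1/(108/53) = 1 + 53/108 = 161/108
1 + 1/(161/108) = 1 + 108/161 = 269/161
1 + 1/(269/161) = 1 + 161/269 = 430/269
15 + 1/(430/269) = 15 + 269/430 = 6719/430
2 + 1/(6719/430) = 2 + 430/6719 = 13868/6719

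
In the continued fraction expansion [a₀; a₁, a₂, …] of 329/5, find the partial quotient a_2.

329 = 65·5 + 4, so a_0 = 65
5 = 1·4 + 1, so a_1 = 1
4 = 4·1 + 0, so a_2 = 4

4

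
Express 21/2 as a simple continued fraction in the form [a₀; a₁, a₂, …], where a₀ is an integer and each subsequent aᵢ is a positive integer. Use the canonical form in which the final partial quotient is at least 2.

Apply division with remainder until the remainder is 0:
21 = 10·2 + 1, so a_0 = 10
2 = 2·1 + 0, so a_1 = 2

[10; 2]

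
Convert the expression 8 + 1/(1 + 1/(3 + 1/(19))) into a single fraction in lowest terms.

Build up convergents one term at a time:
a_0 = 8: 8/1
a_1 = 1: 9/1
a_2 = 3: 35/4
a_3 = 19: 674/77

674/77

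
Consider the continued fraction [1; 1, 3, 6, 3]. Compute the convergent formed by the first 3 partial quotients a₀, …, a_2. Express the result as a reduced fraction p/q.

7/4

a_0 = 1: 1/1
a_1 = 1: 2/1
a_2 = 3: 7/4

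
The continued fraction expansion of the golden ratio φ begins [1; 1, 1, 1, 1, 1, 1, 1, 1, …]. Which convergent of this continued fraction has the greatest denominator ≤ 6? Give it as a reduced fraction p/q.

8/5

List convergents until the denominator exceeds the bound:
a_0 = 1: 1/1  (≤ bound)
a_1 = 1: 2/1  (≤ bound)
a_2 = 1: 3/2  (≤ bound)
a_3 = 1: 5/3  (≤ bound)
a_4 = 1: 8/5  (≤ bound)
a_5 = 1: 13/8  (> 6, stop)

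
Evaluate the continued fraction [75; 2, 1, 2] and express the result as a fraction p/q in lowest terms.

603/8

a_0 = 75: 75/1
a_1 = 2: 151/2
a_2 = 1: 226/3
a_3 = 2: 603/8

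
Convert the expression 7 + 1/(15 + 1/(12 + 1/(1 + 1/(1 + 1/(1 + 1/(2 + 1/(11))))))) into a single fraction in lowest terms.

Start with 11.
2 + 1/(11/1) = 2 + 1/11 = 23/11
1 + 1/(23/11) = 1 + 11/23 = 34/23
1 + 1/(34/23) = 1 + 23/34 = 57/34
1 + 1/(57/34) = 1 + 34/57 = 91/57
12 + 1/(91/57) = 12 + 57/91 = 1149/91
15 + 1/(1149/91) = 15 + 91/1149 = 17326/1149
7 + 1/(17326/1149) = 7 + 1149/17326 = 122431/17326

122431/17326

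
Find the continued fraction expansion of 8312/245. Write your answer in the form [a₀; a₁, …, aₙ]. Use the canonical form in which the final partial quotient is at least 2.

[33; 1, 12, 1, 1, 1, 1, 3]

Run the Euclidean algorithm, recording each quotient:
⌊8312/245⌋ = 33, remainder 227
⌊245/227⌋ = 1, remainder 18
⌊227/18⌋ = 12, remainder 11
⌊18/11⌋ = 1, remainder 7
⌊11/7⌋ = 1, remainder 4
⌊7/4⌋ = 1, remainder 3
⌊4/3⌋ = 1, remainder 1
⌊3/1⌋ = 3, remainder 0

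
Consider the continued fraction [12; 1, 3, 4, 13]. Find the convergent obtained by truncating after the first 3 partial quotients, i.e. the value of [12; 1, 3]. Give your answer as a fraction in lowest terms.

51/4

Work from the innermost term outward:
Start with 3.
1 + 1/(3/1) = 1 + 1/3 = 4/3
12 + 1/(4/3) = 12 + 3/4 = 51/4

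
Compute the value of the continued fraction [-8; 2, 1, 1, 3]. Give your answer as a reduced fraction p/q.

Start with 3.
1 + 1/(3/1) = 1 + 1/3 = 4/3
1 + 1/(4/3) = 1 + 3/4 = 7/4
2 + 1/(7/4) = 2 + 4/7 = 18/7
-8 + 1/(18/7) = -8 + 7/18 = -137/18

-137/18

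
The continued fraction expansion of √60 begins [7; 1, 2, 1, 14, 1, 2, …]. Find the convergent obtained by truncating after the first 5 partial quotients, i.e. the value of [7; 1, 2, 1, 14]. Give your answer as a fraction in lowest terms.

457/59

a_0 = 7: 7/1
a_1 = 1: 8/1
a_2 = 2: 23/3
a_3 = 1: 31/4
a_4 = 14: 457/59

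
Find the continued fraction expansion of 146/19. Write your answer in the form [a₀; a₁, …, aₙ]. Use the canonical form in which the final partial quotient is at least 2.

[7; 1, 2, 6]

⌊146/19⌋ = 7, remainder 13
⌊19/13⌋ = 1, remainder 6
⌊13/6⌋ = 2, remainder 1
⌊6/1⌋ = 6, remainder 0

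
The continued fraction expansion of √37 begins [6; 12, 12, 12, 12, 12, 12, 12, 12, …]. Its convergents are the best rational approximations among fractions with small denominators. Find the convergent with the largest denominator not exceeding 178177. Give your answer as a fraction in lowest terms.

a_0 = 6: 6/1  (≤ bound)
a_1 = 12: 73/12  (≤ bound)
a_2 = 12: 882/145  (≤ bound)
a_3 = 12: 10657/1752  (≤ bound)
a_4 = 12: 128766/21169  (≤ bound)
a_5 = 12: 1555849/255780  (> 178177, stop)

128766/21169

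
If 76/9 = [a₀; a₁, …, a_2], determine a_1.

2

Apply division with remainder until the remainder is 0:
⌊76/9⌋ = 8, remainder 4
⌊9/4⌋ = 2, remainder 1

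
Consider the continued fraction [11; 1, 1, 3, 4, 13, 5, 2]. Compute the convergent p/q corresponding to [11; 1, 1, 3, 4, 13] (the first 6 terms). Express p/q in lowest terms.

4592/397

a_0 = 11: 11/1
a_1 = 1: 12/1
a_2 = 1: 23/2
a_3 = 3: 81/7
a_4 = 4: 347/30
a_5 = 13: 4592/397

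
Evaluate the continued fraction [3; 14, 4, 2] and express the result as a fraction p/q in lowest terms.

a_0 = 3: 3/1
a_1 = 14: 43/14
a_2 = 4: 175/57
a_3 = 2: 393/128

393/128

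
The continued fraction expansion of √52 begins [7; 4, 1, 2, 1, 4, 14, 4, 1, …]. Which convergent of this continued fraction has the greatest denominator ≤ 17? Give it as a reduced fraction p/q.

101/14

a_0 = 7: 7/1  (≤ bound)
a_1 = 4: 29/4  (≤ bound)
a_2 = 1: 36/5  (≤ bound)
a_3 = 2: 101/14  (≤ bound)
a_4 = 1: 137/19  (> 17, stop)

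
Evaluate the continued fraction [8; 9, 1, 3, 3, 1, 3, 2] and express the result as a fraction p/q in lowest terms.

Start with 2.
3 + 1/(2/1) = 3 + 1/2 = 7/2
1 + 1/(7/2) = 1 + 2/7 = 9/7
3 + 1/(9/7) = 3 + 7/9 = 34/9
3 + 1/(34/9) = 3 + 9/34 = 111/34
1 + 1/(111/34) = 1 + 34/111 = 145/111
9 + 1/(145/111) = 9 + 111/145 = 1416/145
8 + 1/(1416/145) = 8 + 145/1416 = 11473/1416

11473/1416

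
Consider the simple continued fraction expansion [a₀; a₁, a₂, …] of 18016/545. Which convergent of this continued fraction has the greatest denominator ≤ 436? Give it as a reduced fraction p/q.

List convergents until the denominator exceeds the bound:
a_0 = 33: 33/1  (≤ bound)
a_1 = 17: 562/17  (≤ bound)
a_2 = 1: 595/18  (≤ bound)
a_3 = 1: 1157/35  (≤ bound)
a_4 = 2: 2909/88  (≤ bound)
a_5 = 1: 4066/123  (≤ bound)
a_6 = 1: 6975/211  (≤ bound)
a_7 = 2: 18016/545  (> 436, stop)

6975/211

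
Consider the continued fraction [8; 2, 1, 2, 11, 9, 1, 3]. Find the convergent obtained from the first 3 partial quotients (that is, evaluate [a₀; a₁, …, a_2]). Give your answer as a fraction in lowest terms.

Starting at the tail and folding back:
Start with 1.
2 + 1/(1/1) = 2 + 1/1 = 3/1
8 + 1/(3/1) = 8 + 1/3 = 25/3

25/3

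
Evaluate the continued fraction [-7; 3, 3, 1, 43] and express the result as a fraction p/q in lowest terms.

-3808/569

Work from the innermost term outward:
Start with 43.
1 + 1/(43/1) = 1 + 1/43 = 44/43
3 + 1/(44/43) = 3 + 43/44 = 175/44
3 + 1/(175/44) = 3 + 44/175 = 569/175
-7 + 1/(569/175) = -7 + 175/569 = -3808/569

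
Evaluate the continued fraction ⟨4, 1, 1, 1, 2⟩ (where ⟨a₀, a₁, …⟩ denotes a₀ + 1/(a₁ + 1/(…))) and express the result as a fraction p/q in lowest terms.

37/8

a_0 = 4: 4/1
a_1 = 1: 5/1
a_2 = 1: 9/2
a_3 = 1: 14/3
a_4 = 2: 37/8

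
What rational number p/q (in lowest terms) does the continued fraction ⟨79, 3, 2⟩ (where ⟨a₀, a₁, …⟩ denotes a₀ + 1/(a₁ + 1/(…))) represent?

555/7

Start with 2.
3 + 1/(2/1) = 3 + 1/2 = 7/2
79 + 1/(7/2) = 79 + 2/7 = 555/7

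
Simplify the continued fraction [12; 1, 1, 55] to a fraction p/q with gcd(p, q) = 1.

1388/111

Use the convergent recurrence hₖ = aₖ·hₖ₋₁ + hₖ₋₂ (and likewise for the denominators kₖ):
a_0 = 12: 12/1
a_1 = 1: 13/1
a_2 = 1: 25/2
a_3 = 55: 1388/111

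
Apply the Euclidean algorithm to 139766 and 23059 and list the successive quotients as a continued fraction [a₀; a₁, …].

[6; 16, 3, 42, 2, 5]

139766 ÷ 23059 → quotient 6, remainder 1412
23059 ÷ 1412 → quotient 16, remainder 467
1412 ÷ 467 → quotient 3, remainder 11
467 ÷ 11 → quotient 42, remainder 5
11 ÷ 5 → quotient 2, remainder 1
5 ÷ 1 → quotient 5, remainder 0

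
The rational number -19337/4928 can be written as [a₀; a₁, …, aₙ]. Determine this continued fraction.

Apply division with remainder until the remainder is 0:
-19337 = -4·4928 + 375, so a_0 = -4
4928 = 13·375 + 53, so a_1 = 13
375 = 7·53 + 4, so a_2 = 7
53 = 13·4 + 1, so a_3 = 13
4 = 4·1 + 0, so a_4 = 4

[-4; 13, 7, 13, 4]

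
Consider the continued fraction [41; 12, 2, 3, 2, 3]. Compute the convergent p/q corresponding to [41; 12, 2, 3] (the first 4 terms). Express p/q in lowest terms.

Start with 3.
2 + 1/(3/1) = 2 + 1/3 = 7/3
12 + 1/(7/3) = 12 + 3/7 = 87/7
41 + 1/(87/7) = 41 + 7/87 = 3574/87

3574/87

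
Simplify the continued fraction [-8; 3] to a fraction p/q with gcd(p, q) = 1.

Starting at the tail and folding back:
Start with 3.
-8 + 1/(3/1) = -8 + 1/3 = -23/3

-23/3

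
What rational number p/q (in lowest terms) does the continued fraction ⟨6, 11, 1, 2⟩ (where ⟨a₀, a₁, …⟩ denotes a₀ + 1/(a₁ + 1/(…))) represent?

213/35

Starting at the tail and folding back:
Start with 2.
1 + 1/(2/1) = 1 + 1/2 = 3/2
11 + 1/(3/2) = 11 + 2/3 = 35/3
6 + 1/(35/3) = 6 + 3/35 = 213/35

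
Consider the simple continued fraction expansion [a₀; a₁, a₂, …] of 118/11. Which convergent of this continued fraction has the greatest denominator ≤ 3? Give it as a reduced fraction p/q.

List convergents until the denominator exceeds the bound:
a_0 = 10: 10/1  (≤ bound)
a_1 = 1: 11/1  (≤ bound)
a_2 = 2: 32/3  (≤ bound)
a_3 = 1: 43/4  (> 3, stop)

32/3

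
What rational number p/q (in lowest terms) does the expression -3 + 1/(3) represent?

-8/3

Start with 3.
-3 + 1/(3/1) = -3 + 1/3 = -8/3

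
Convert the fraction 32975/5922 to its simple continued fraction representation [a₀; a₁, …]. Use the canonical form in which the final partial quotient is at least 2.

[5; 1, 1, 3, 6, 13, 3, 3]

32975 ÷ 5922 → quotient 5, remainder 3365
5922 ÷ 3365 → quotient 1, remainder 2557
3365 ÷ 2557 → quotient 1, remainder 808
2557 ÷ 808 → quotient 3, remainder 133
808 ÷ 133 → quotient 6, remainder 10
133 ÷ 10 → quotient 13, remainder 3
10 ÷ 3 → quotient 3, remainder 1
3 ÷ 1 → quotient 3, remainder 0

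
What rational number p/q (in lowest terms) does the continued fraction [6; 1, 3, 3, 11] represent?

995/147

Work from the innermost term outward:
Start with 11.
3 + 1/(11/1) = 3 + 1/11 = 34/11
3 + 1/(34/11) = 3 + 11/34 = 113/34
1 + 1/(113/34) = 1 + 34/113 = 147/113
6 + 1/(147/113) = 6 + 113/147 = 995/147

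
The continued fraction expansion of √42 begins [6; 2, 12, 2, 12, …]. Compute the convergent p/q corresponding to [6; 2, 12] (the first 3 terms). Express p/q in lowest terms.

162/25

Starting at the tail and folding back:
Start with 12.
2 + 1/(12/1) = 2 + 1/12 = 25/12
6 + 1/(25/12) = 6 + 12/25 = 162/25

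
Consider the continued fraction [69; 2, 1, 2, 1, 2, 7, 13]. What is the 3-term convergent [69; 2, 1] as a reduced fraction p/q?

208/3

Start with 1.
2 + 1/(1/1) = 2 + 1/1 = 3/1
69 + 1/(3/1) = 69 + 1/3 = 208/3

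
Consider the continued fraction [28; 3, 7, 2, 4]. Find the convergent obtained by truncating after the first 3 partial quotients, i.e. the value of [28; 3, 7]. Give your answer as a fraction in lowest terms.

Start with 7.
3 + 1/(7/1) = 3 + 1/7 = 22/7
28 + 1/(22/7) = 28 + 7/22 = 623/22

623/22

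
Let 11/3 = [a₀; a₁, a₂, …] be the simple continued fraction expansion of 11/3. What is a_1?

Run the Euclidean algorithm, recording each quotient:
⌊11/3⌋ = 3, remainder 2
⌊3/2⌋ = 1, remainder 1

1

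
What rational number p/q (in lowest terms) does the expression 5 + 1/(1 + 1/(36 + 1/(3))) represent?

a_0 = 5: 5/1
a_1 = 1: 6/1
a_2 = 36: 221/37
a_3 = 3: 669/112

669/112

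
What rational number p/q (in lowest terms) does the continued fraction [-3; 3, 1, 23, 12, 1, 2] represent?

-9951/3622

Start with 2.
1 + 1/(2/1) = 1 + 1/2 = 3/2
12 + 1/(3/2) = 12 + 2/3 = 38/3
23 + 1/(38/3) = 23 + 3/38 = 877/38
1 + 1/(877/38) = 1 + 38/877 = 915/877
3 + 1/(915/877) = 3 + 877/915 = 3622/915
-3 + 1/(3622/915) = -3 + 915/3622 = -9951/3622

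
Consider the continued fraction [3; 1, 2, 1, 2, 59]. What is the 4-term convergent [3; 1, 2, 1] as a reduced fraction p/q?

Collapse the nested fraction from the inside out:
Start with 1.
2 + 1/(1/1) = 2 + 1/1 = 3/1
1 + 1/(3/1) = 1 + 1/3 = 4/3
3 + 1/(4/3) = 3 + 3/4 = 15/4

15/4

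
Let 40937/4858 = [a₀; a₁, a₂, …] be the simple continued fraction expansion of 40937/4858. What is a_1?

2

Run the Euclidean algorithm, recording each quotient:
40937 = 8·4858 + 2073, so a_0 = 8
4858 = 2·2073 + 712, so a_1 = 2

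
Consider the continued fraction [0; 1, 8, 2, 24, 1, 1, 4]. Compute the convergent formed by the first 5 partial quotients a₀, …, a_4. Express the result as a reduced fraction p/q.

416/465

Use the convergent recurrence hₖ = aₖ·hₖ₋₁ + hₖ₋₂ (and likewise for the denominators kₖ):
a_0 = 0: 0/1
a_1 = 1: 1/1
a_2 = 8: 8/9
a_3 = 2: 17/19
a_4 = 24: 416/465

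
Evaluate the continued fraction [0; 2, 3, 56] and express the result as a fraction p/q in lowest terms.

169/394

a_0 = 0: 0/1
a_1 = 2: 1/2
a_2 = 3: 3/7
a_3 = 56: 169/394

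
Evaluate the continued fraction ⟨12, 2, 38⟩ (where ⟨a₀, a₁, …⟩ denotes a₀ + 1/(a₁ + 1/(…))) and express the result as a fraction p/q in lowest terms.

962/77

a_0 = 12: 12/1
a_1 = 2: 25/2
a_2 = 38: 962/77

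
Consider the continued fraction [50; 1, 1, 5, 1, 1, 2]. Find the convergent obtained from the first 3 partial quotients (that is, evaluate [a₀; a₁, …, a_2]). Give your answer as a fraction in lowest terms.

Start with 1.
1 + 1/(1/1) = 1 + 1/1 = 2/1
50 + 1/(2/1) = 50 + 1/2 = 101/2

101/2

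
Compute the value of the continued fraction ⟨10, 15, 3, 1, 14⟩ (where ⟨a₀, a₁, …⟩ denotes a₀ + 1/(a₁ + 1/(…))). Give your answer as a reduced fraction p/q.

9059/900

a_0 = 10: 10/1
a_1 = 15: 151/15
a_2 = 3: 463/46
a_3 = 1: 614/61
a_4 = 14: 9059/900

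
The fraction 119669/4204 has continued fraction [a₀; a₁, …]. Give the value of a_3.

1

Apply division with remainder until the remainder is 0:
⌊119669/4204⌋ = 28, remainder 1957
⌊4204/1957⌋ = 2, remainder 290
⌊1957/290⌋ = 6, remainder 217
⌊290/217⌋ = 1, remainder 73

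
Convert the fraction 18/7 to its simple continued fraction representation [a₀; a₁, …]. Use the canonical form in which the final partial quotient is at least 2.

[2; 1, 1, 3]

Run the Euclidean algorithm, recording each quotient:
18 = 2·7 + 4, so a_0 = 2
7 = 1·4 + 3, so a_1 = 1
4 = 1·3 + 1, so a_2 = 1
3 = 3·1 + 0, so a_3 = 3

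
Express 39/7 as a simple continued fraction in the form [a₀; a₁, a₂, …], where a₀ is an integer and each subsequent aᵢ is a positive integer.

Run the Euclidean algorithm, recording each quotient:
⌊39/7⌋ = 5, remainder 4
⌊7/4⌋ = 1, remainder 3
⌊4/3⌋ = 1, remainder 1
⌊3/1⌋ = 3, remainder 0

[5; 1, 1, 3]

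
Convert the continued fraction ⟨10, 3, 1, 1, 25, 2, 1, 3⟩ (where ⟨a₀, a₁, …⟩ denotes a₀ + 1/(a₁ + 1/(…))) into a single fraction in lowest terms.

a_0 = 10: 10/1
a_1 = 3: 31/3
a_2 = 1: 41/4
a_3 = 1: 72/7
a_4 = 25: 1841/179
a_5 = 2: 3754/365
a_6 = 1: 5595/544
a_7 = 3: 20539/1997

20539/1997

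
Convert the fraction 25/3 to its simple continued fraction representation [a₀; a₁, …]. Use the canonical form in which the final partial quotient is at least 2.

[8; 3]

⌊25/3⌋ = 8, remainder 1
⌊3/1⌋ = 3, remainder 0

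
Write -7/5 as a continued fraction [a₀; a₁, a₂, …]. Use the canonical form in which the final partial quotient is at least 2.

[-2; 1, 1, 2]

Run the Euclidean algorithm, recording each quotient:
-7 = -2·5 + 3, so a_0 = -2
5 = 1·3 + 2, so a_1 = 1
3 = 1·2 + 1, so a_2 = 1
2 = 2·1 + 0, so a_3 = 2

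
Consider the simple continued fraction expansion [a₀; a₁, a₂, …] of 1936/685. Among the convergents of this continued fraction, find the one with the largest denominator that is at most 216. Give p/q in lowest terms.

List convergents until the denominator exceeds the bound:
a_0 = 2: 2/1  (≤ bound)
a_1 = 1: 3/1  (≤ bound)
a_2 = 4: 14/5  (≤ bound)
a_3 = 1: 17/6  (≤ bound)
a_4 = 3: 65/23  (≤ bound)
a_5 = 9: 602/213  (≤ bound)
a_6 = 1: 667/236  (> 216, stop)

602/213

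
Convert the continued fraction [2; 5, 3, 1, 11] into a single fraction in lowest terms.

541/247

a_0 = 2: 2/1
a_1 = 5: 11/5
a_2 = 3: 35/16
a_3 = 1: 46/21
a_4 = 11: 541/247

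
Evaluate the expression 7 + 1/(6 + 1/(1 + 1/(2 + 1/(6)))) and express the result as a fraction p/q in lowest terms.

Start with 6.
2 + 1/(6/1) = 2 + 1/6 = 13/6
1 + 1/(13/6) = 1 + 6/13 = 19/13
6 + 1/(19/13) = 6 + 13/19 = 127/19
7 + 1/(127/19) = 7 + 19/127 = 908/127

908/127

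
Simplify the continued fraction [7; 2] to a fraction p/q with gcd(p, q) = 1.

15/2

a_0 = 7: 7/1
a_1 = 2: 15/2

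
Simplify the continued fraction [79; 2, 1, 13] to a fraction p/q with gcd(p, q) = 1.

Start with 13.
1 + 1/(13/1) = 1 + 1/13 = 14/13
2 + 1/(14/13) = 2 + 13/14 = 41/14
79 + 1/(41/14) = 79 + 14/41 = 3253/41

3253/41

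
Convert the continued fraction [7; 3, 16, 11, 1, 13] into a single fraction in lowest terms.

Work from the innermost term outward:
Start with 13.
1 + 1/(13/1) = 1 + 1/13 = 14/13
11 + 1/(14/13) = 11 + 13/14 = 167/14
16 + 1/(167/14) = 16 + 14/167 = 2686/167
3 + 1/(2686/167) = 3 + 167/2686 = 8225/2686
7 + 1/(8225/2686) = 7 + 2686/8225 = 60261/8225

60261/8225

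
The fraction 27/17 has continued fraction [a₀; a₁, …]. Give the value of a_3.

2

⌊27/17⌋ = 1, remainder 10
⌊17/10⌋ = 1, remainder 7
⌊10/7⌋ = 1, remainder 3
⌊7/3⌋ = 2, remainder 1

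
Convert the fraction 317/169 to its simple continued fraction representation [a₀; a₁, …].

⌊317/169⌋ = 1, remainder 148
⌊169/148⌋ = 1, remainder 21
⌊148/21⌋ = 7, remainder 1
⌊21/1⌋ = 21, remainder 0

[1; 1, 7, 21]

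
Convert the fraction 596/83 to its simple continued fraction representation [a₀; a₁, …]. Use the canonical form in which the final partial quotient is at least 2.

[7; 5, 1, 1, 7]

⌊596/83⌋ = 7, remainder 15
⌊83/15⌋ = 5, remainder 8
⌊15/8⌋ = 1, remainder 7
⌊8/7⌋ = 1, remainder 1
⌊7/1⌋ = 7, remainder 0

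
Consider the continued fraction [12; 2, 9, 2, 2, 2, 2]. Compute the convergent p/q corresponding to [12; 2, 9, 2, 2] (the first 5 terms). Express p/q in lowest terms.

Start with 2.
2 + 1/(2/1) = 2 + 1/2 = 5/2
9 + 1/(5/2) = 9 + 2/5 = 47/5
2 + 1/(47/5) = 2 + 5/47 = 99/47
12 + 1/(99/47) = 12 + 47/99 = 1235/99

1235/99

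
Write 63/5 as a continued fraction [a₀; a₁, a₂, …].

[12; 1, 1, 2]

⌊63/5⌋ = 12, remainder 3
⌊5/3⌋ = 1, remainder 2
⌊3/2⌋ = 1, remainder 1
⌊2/1⌋ = 2, remainder 0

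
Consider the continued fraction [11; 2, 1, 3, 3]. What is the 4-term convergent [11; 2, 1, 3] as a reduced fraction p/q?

Start with 3.
1 + 1/(3/1) = 1 + 1/3 = 4/3
2 + 1/(4/3) = 2 + 3/4 = 11/4
11 + 1/(11/4) = 11 + 4/11 = 125/11

125/11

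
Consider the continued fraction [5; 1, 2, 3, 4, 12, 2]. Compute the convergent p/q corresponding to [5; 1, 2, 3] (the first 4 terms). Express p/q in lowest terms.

Starting at the tail and folding back:
Start with 3.
2 + 1/(3/1) = 2 + 1/3 = 7/3
1 + 1/(7/3) = 1 + 3/7 = 10/7
5 + 1/(10/7) = 5 + 7/10 = 57/10

57/10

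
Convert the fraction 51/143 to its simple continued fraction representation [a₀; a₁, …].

[0; 2, 1, 4, 10]

Repeatedly divide and take the remainder:
⌊51/143⌋ = 0, remainder 51
⌊143/51⌋ = 2, remainder 41
⌊51/41⌋ = 1, remainder 10
⌊41/10⌋ = 4, remainder 1
⌊10/1⌋ = 10, remainder 0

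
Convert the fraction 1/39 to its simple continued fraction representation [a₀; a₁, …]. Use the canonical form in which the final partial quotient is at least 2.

⌊1/39⌋ = 0, remainder 1
⌊39/1⌋ = 39, remainder 0

[0; 39]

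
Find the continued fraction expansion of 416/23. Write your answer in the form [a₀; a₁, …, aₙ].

[18; 11, 2]

Apply division with remainder until the remainder is 0:
416 = 18·23 + 2, so a_0 = 18
23 = 11·2 + 1, so a_1 = 11
2 = 2·1 + 0, so a_2 = 2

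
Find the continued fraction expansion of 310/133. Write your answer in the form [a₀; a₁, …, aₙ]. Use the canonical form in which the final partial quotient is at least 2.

Repeatedly divide and take the remainder:
310 ÷ 133 → quotient 2, remainder 44
133 ÷ 44 → quotient 3, remainder 1
44 ÷ 1 → quotient 44, remainder 0

[2; 3, 44]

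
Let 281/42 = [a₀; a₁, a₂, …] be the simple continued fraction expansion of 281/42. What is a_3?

281 = 6·42 + 29, so a_0 = 6
42 = 1·29 + 13, so a_1 = 1
29 = 2·13 + 3, so a_2 = 2
13 = 4·3 + 1, so a_3 = 4

4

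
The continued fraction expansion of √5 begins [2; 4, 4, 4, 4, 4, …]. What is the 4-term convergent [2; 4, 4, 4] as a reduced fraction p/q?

Collapse the nested fraction from the inside out:
Start with 4.
4 + 1/(4/1) = 4 + 1/4 = 17/4
4 + 1/(17/4) = 4 + 4/17 = 72/17
2 + 1/(72/17) = 2 + 17/72 = 161/72

161/72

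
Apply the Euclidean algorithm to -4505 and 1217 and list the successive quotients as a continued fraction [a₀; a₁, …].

[-4; 3, 2, 1, 5, 10, 2]

Apply division with remainder until the remainder is 0:
-4505 ÷ 1217 → quotient -4, remainder 363
1217 ÷ 363 → quotient 3, remainder 128
363 ÷ 128 → quotient 2, remainder 107
128 ÷ 107 → quotient 1, remainder 21
107 ÷ 21 → quotient 5, remainder 2
21 ÷ 2 → quotient 10, remainder 1
2 ÷ 1 → quotient 2, remainder 0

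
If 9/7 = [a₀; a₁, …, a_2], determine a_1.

9 ÷ 7 → quotient 1, remainder 2
7 ÷ 2 → quotient 3, remainder 1

3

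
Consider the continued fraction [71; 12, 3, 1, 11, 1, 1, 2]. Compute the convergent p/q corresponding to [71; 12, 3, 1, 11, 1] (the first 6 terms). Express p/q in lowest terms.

Work from the innermost term outward:
Start with 1.
11 + 1/(1/1) = 11 + 1/1 = 12/1
1 + 1/(12/1) = 1 + 1/12 = 13/12
3 + 1/(13/12) = 3 + 12/13 = 51/13
12 + 1/(51/13) = 12 + 13/51 = 625/51
71 + 1/(625/51) = 71 + 51/625 = 44426/625

44426/625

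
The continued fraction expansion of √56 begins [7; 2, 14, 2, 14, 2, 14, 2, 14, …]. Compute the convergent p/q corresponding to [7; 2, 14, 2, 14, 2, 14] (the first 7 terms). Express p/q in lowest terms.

a_0 = 7: 7/1
a_1 = 2: 15/2
a_2 = 14: 217/29
a_3 = 2: 449/60
a_4 = 14: 6503/869
a_5 = 2: 13455/1798
a_6 = 14: 194873/26041

194873/26041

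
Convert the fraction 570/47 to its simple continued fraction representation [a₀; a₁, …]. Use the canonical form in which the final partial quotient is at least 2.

Apply division with remainder until the remainder is 0:
⌊570/47⌋ = 12, remainder 6
⌊47/6⌋ = 7, remainder 5
⌊6/5⌋ = 1, remainder 1
⌊5/1⌋ = 5, remainder 0

[12; 7, 1, 5]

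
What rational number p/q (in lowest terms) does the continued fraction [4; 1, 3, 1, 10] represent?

Start with 10.
1 + 1/(10/1) = 1 + 1/10 = 11/10
3 + 1/(11/10) = 3 + 10/11 = 43/11
1 + 1/(43/11) = 1 + 11/43 = 54/43
4 + 1/(54/43) = 4 + 43/54 = 259/54

259/54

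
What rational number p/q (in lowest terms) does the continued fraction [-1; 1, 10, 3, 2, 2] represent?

a_0 = -1: -1/1
a_1 = 1: 0/1
a_2 = 10: -1/11
a_3 = 3: -3/34
a_4 = 2: -7/79
a_5 = 2: -17/192

-17/192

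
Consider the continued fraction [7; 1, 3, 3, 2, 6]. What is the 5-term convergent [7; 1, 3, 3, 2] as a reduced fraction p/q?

233/30

a_0 = 7: 7/1
a_1 = 1: 8/1
a_2 = 3: 31/4
a_3 = 3: 101/13
a_4 = 2: 233/30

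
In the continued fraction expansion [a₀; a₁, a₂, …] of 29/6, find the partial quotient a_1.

1

29 ÷ 6 → quotient 4, remainder 5
6 ÷ 5 → quotient 1, remainder 1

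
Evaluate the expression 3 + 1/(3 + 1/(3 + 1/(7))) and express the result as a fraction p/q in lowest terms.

Collapse the nested fraction from the inside out:
Start with 7.
3 + 1/(7/1) = 3 + 1/7 = 22/7
3 + 1/(22/7) = 3 + 7/22 = 73/22
3 + 1/(73/22) = 3 + 22/73 = 241/73

241/73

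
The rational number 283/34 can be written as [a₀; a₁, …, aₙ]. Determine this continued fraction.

[8; 3, 11]

Run the Euclidean algorithm, recording each quotient:
283 = 8·34 + 11, so a_0 = 8
34 = 3·11 + 1, so a_1 = 3
11 = 11·1 + 0, so a_2 = 11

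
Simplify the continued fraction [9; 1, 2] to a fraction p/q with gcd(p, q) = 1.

29/3

Start with 2.
1 + 1/(2/1) = 1 + 1/2 = 3/2
9 + 1/(3/2) = 9 + 2/3 = 29/3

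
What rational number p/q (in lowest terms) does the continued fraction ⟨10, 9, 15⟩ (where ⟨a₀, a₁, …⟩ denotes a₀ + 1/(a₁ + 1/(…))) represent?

1375/136

Work from the innermost term outward:
Start with 15.
9 + 1/(15/1) = 9 + 1/15 = 136/15
10 + 1/(136/15) = 10 + 15/136 = 1375/136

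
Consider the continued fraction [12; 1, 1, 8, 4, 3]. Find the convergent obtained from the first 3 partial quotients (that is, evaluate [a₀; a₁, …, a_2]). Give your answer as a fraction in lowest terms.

Use the convergent recurrence hₖ = aₖ·hₖ₋₁ + hₖ₋₂ (and likewise for the denominators kₖ):
a_0 = 12: 12/1
a_1 = 1: 13/1
a_2 = 1: 25/2

25/2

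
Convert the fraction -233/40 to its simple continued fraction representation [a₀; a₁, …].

[-6; 5, 1, 2, 2]

⌊-233/40⌋ = -6, remainder 7
⌊40/7⌋ = 5, remainder 5
⌊7/5⌋ = 1, remainder 2
⌊5/2⌋ = 2, remainder 1
⌊2/1⌋ = 2, remainder 0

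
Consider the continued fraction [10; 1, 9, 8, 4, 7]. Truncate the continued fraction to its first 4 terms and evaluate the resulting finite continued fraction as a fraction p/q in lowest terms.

883/81

Starting at the tail and folding back:
Start with 8.
9 + 1/(8/1) = 9 + 1/8 = 73/8
1 + 1/(73/8) = 1 + 8/73 = 81/73
10 + 1/(81/73) = 10 + 73/81 = 883/81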